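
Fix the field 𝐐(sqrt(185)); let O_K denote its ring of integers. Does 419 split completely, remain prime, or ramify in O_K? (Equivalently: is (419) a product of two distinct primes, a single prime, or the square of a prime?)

Since 185 ≡ 1 mod 4, the ring of integers is ℤ[(1+√185)/2] with discriminant 185.
disc(K) = 185 is not divisible by 419; 419 is unramified.
Compute (185/419) via Euler: 185^((419-1)/2) mod 419 = 1, so (185/419) = 1.
Legendre symbol 1 ⇒ 419 is split.

split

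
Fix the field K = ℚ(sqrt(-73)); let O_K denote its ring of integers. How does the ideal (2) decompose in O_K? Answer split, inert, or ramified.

ramified — (2) = 𝔭²

Since -73 ≢ 1 mod 4, the ring of integers is ℤ[√-73] with discriminant 4·(-73) = -292.
2 divides disc(K) = -292, so 2 ramifies.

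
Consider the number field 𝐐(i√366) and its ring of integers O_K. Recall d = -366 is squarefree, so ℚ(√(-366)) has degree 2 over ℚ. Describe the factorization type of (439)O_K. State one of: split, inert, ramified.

Since -366 ≢ 1 mod 4, the ring of integers is ℤ[√-366] with discriminant 4·(-366) = -1464.
disc(K) = -1464 is not divisible by 439; 439 is unramified.
Compute (-366/439) via Euler: 73^((439-1)/2) mod 439 = 1, so (-366/439) = 1.
Legendre symbol 1 ⇒ 439 is split.

splits completely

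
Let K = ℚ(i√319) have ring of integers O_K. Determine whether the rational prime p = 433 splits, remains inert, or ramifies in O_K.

remains prime (inert)

d = -319 ≡ 1 (mod 4), so O_K = ℤ[(1+√-319)/2] and disc(K) = d = -319.
Since gcd(433, -319) = 1 the prime 433 does not ramify.
(-319/433) = 114^216 mod 433 = 432, giving Legendre symbol -1.
Legendre symbol -1 ⇒ 433 is inert.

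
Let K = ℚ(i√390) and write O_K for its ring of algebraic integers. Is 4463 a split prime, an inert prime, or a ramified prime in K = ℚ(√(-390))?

4463 splits in O_K

d = -390 ≡ 2 (mod 4), so O_K = ℤ[√-390] and disc(K) = 4d = -1560.
Since gcd(4463, -1560) = 1 the prime 4463 does not ramify.
Euler's criterion: (-390)^2231 mod 4463 = 1. Thus (-390|4463) = 1.
d is a quadratic residue mod p, hence 4463 splits in O_K.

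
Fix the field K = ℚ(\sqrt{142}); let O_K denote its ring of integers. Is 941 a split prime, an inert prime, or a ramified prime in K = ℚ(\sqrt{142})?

p is inert

Since 142 ≢ 1 mod 4, the ring of integers is ℤ[√142] with discriminant 4·142 = 568.
941 ∤ 568, so 941 is unramified.
Compute (142/941) via Euler: 142^((941-1)/2) mod 941 = 940, so (142/941) = -1.
(142/941) = -1, so 941 is inert.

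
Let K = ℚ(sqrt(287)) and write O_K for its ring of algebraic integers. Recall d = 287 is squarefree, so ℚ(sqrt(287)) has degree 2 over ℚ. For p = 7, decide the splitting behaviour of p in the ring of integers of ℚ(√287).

p ramifies

287 mod 4 = 3, hence disc K = 4·287 = 1148 and O_K = ℤ[√287].
Ramification test: 7 | 1148. The prime 7 ramifies in K.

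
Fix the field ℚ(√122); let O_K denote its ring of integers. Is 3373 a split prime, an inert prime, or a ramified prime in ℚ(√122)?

p splits

d = 122 ≡ 2 (mod 4), so O_K = ℤ[√122] and disc(K) = 4d = 488.
disc(K) = 488 is not divisible by 3373; 3373 is unramified.
Euler's criterion: 122^1686 mod 3373 = 1. Thus (122|3373) = 1.
Legendre symbol 1 ⇒ 3373 is split.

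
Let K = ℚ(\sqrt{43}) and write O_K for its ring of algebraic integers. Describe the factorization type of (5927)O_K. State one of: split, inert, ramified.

inert

43 mod 4 = 3, hence disc K = 4·43 = 172 and O_K = ℤ[√43].
5927 ∤ 172, so 5927 is unramified.
(43/5927) = 43^2963 mod 5927 = 5926, giving Legendre symbol -1.
(43/5927) = -1, so 5927 is inert.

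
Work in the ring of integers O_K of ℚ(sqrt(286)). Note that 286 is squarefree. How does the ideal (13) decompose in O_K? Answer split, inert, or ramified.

Since 286 ≢ 1 mod 4, the ring of integers is ℤ[√286] with discriminant 4·286 = 1144.
disc(K) = 1144 = 13·88, so p = 13 is ramified.

p ramifies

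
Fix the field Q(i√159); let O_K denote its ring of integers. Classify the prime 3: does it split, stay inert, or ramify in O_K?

ramifies in O_K

d = -159 ≡ 1 (mod 4), so O_K = ℤ[(1+√-159)/2] and disc(K) = d = -159.
Ramification test: 3 | -159. The prime 3 ramifies in K.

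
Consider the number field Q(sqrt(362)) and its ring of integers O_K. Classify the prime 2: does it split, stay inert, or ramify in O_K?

362 mod 4 = 2, hence disc K = 4·362 = 1448 and O_K = ℤ[√362].
Ramification test: 2 | 1448. The prime 2 ramifies in K.

ramified — (2) = 𝔭²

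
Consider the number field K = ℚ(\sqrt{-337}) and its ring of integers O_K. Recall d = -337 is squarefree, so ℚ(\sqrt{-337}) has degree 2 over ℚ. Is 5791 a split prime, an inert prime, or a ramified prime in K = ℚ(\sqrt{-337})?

splits completely

-337 mod 4 = 3, hence disc K = 4·(-337) = -1348 and O_K = ℤ[√-337].
5791 ∤ -1348, so 5791 is unramified.
Legendre symbol by Euler's criterion: (-337/5791) ≡ (-337)^2895 ≡ 1 (mod 5791), i.e. (-337/5791) = 1.
Legendre symbol 1 ⇒ 5791 is split.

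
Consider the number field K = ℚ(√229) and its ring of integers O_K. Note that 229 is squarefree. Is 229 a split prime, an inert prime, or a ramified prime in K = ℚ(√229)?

229 mod 4 = 1, hence disc K = 229 and O_K = ℤ[(1+√229)/2].
229 divides disc(K) = 229, so 229 ramifies.

p ramifies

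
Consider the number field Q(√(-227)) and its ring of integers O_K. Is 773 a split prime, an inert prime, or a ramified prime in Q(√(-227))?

p splits

d = -227 ≡ 1 (mod 4), so O_K = ℤ[(1+√-227)/2] and disc(K) = d = -227.
773 ∤ -227, so 773 is unramified.
Legendre symbol by Euler's criterion: (-227/773) ≡ (-227)^386 ≡ 1 (mod 773), i.e. (-227/773) = 1.
d is a quadratic residue mod p, hence 773 splits in O_K.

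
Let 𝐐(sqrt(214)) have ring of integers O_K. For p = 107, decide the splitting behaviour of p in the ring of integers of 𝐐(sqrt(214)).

p ramifies

214 mod 4 = 2, hence disc K = 4·214 = 856 and O_K = ℤ[√214].
107 divides disc(K) = 856, so 107 ramifies.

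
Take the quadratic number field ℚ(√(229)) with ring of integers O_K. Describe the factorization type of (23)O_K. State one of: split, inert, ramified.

d = 229 ≡ 1 (mod 4), so O_K = ℤ[(1+√229)/2] and disc(K) = d = 229.
disc(K) = 229 is not divisible by 23; 23 is unramified.
Euler's criterion: 229^11 mod 23 = 22. Thus (229|23) = -1.
Legendre symbol -1 ⇒ 23 is inert.

23 remains inert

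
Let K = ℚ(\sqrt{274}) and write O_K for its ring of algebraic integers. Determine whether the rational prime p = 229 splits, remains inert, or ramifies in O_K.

p splits

Since 274 ≢ 1 mod 4, the ring of integers is ℤ[√274] with discriminant 4·274 = 1096.
Since gcd(229, 1096) = 1 the prime 229 does not ramify.
(274/229) = 45^114 mod 229 = 1, giving Legendre symbol 1.
d is a quadratic residue mod p, hence 229 splits in O_K.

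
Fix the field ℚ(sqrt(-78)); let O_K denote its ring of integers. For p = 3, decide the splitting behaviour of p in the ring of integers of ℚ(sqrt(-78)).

ramified — (3) = 𝔭²

-78 mod 4 = 2, hence disc K = 4·(-78) = -312 and O_K = ℤ[√-78].
3 divides disc(K) = -312, so 3 ramifies.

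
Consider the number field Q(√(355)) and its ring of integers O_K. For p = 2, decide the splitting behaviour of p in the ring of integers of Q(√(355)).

2 is ramified

d = 355 ≡ 3 (mod 4), so O_K = ℤ[√355] and disc(K) = 4d = 1420.
disc(K) = 1420 = 2·710, so p = 2 is ramified.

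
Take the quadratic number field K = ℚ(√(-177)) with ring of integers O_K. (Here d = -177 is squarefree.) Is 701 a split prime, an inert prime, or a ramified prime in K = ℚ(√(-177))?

-177 mod 4 = 3, hence disc K = 4·(-177) = -708 and O_K = ℤ[√-177].
701 ∤ -708, so 701 is unramified.
Euler's criterion: (-177)^350 mod 701 = 1. Thus (-177|701) = 1.
(-177/701) = 1, so 701 splits.

p splits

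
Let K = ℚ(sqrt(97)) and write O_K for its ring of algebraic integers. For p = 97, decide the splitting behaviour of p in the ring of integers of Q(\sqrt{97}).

97 mod 4 = 1, hence disc K = 97 and O_K = ℤ[(1+√97)/2].
disc(K) = 97 = 97·1, so p = 97 is ramified.

ramified — (97) = 𝔭²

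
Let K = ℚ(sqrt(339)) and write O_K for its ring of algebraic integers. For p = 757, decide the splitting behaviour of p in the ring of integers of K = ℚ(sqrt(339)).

inert — (757) stays prime in O_K

d = 339 ≡ 3 (mod 4), so O_K = ℤ[√339] and disc(K) = 4d = 1356.
757 ∤ 1356, so 757 is unramified.
Compute (339/757) via Euler: 339^((757-1)/2) mod 757 = 756, so (339/757) = -1.
(339/757) = -1, so 757 is inert.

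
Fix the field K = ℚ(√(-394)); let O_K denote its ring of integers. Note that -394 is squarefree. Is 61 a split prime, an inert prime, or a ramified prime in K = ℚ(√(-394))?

Since -394 ≢ 1 mod 4, the ring of integers is ℤ[√-394] with discriminant 4·(-394) = -1576.
61 ∤ -1576, so 61 is unramified.
Legendre symbol by Euler's criterion: (-394/61) ≡ (-394)^30 ≡ 60 (mod 61), i.e. (-394/61) = -1.
Legendre symbol -1 ⇒ 61 is inert.

p is inert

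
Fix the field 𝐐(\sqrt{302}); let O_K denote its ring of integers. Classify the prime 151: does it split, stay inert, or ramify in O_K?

ramified — (151) = 𝔭²

Since 302 ≢ 1 mod 4, the ring of integers is ℤ[√302] with discriminant 4·302 = 1208.
disc(K) = 1208 = 151·8, so p = 151 is ramified.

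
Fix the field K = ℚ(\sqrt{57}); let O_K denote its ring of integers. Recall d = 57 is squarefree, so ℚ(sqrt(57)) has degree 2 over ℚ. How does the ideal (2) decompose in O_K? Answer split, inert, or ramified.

d = 57 ≡ 1 (mod 4), so O_K = ℤ[(1+√57)/2] and disc(K) = d = 57.
Since gcd(2, 57) = 1 the prime 2 does not ramify.
Checking d mod 8: 57 ≡ 1. Hence 2 is split in O_K.

split — (2) = 𝔭₁𝔭₂ with 𝔭₁ ≠ 𝔭₂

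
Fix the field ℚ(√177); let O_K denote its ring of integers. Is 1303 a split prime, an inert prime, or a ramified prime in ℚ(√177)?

split — (1303) = 𝔭₁𝔭₂ with 𝔭₁ ≠ 𝔭₂

Since 177 ≡ 1 mod 4, the ring of integers is ℤ[(1+√177)/2] with discriminant 177.
1303 ∤ 177, so 1303 is unramified.
(177/1303) = 177^651 mod 1303 = 1, giving Legendre symbol 1.
Legendre symbol 1 ⇒ 1303 is split.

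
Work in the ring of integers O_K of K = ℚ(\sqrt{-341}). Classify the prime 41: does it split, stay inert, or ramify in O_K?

inert — (41) stays prime in O_K

d = -341 ≡ 3 (mod 4), so O_K = ℤ[√-341] and disc(K) = 4d = -1364.
41 ∤ -1364, so 41 is unramified.
Compute (-341/41) via Euler: 28^((41-1)/2) mod 41 = 40, so (-341/41) = -1.
Legendre symbol -1 ⇒ 41 is inert.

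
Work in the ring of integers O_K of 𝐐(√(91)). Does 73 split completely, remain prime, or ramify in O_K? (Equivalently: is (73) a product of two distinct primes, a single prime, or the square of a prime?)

91 mod 4 = 3, hence disc K = 4·91 = 364 and O_K = ℤ[√91].
Since gcd(73, 364) = 1 the prime 73 does not ramify.
Euler's criterion: 91^36 mod 73 = 1. Thus (91|73) = 1.
d is a quadratic residue mod p, hence 73 splits in O_K.

73 splits in O_K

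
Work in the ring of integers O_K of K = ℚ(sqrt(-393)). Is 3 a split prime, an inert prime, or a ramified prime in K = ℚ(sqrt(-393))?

ramified

-393 mod 4 = 3, hence disc K = 4·(-393) = -1572 and O_K = ℤ[√-393].
disc(K) = -1572 = 3·(-524), so p = 3 is ramified.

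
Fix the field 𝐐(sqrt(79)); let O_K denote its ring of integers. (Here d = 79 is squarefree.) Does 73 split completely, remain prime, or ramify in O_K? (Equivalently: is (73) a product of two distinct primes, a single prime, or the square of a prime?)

d = 79 ≡ 3 (mod 4), so O_K = ℤ[√79] and disc(K) = 4d = 316.
disc(K) = 316 is not divisible by 73; 73 is unramified.
Legendre symbol by Euler's criterion: (79/73) ≡ 79^36 ≡ 1 (mod 73), i.e. (79/73) = 1.
d is a quadratic residue mod p, hence 73 splits in O_K.

split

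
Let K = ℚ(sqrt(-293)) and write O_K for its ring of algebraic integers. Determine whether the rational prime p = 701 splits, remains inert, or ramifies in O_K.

split — (701) = 𝔭₁𝔭₂ with 𝔭₁ ≠ 𝔭₂

-293 mod 4 = 3, hence disc K = 4·(-293) = -1172 and O_K = ℤ[√-293].
Since gcd(701, -1172) = 1 the prime 701 does not ramify.
Legendre symbol by Euler's criterion: (-293/701) ≡ (-293)^350 ≡ 1 (mod 701), i.e. (-293/701) = 1.
Legendre symbol 1 ⇒ 701 is split.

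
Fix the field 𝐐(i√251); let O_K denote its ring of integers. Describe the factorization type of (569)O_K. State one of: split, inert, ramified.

split — (569) = 𝔭₁𝔭₂ with 𝔭₁ ≠ 𝔭₂

Since -251 ≡ 1 mod 4, the ring of integers is ℤ[(1+√-251)/2] with discriminant -251.
Since gcd(569, -251) = 1 the prime 569 does not ramify.
Euler's criterion: (-251)^284 mod 569 = 1. Thus (-251|569) = 1.
(-251/569) = 1, so 569 splits.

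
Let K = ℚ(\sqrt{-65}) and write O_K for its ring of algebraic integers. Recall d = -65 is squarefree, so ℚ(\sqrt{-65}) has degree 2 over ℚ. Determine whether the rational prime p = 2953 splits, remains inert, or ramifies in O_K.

d = -65 ≡ 3 (mod 4), so O_K = ℤ[√-65] and disc(K) = 4d = -260.
2953 ∤ -260, so 2953 is unramified.
Legendre symbol by Euler's criterion: (-65/2953) ≡ (-65)^1476 ≡ 1 (mod 2953), i.e. (-65/2953) = 1.
(-65/2953) = 1, so 2953 splits.

splits completely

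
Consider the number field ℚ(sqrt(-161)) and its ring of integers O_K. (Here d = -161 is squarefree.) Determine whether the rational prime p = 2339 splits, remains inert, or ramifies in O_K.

d = -161 ≡ 3 (mod 4), so O_K = ℤ[√-161] and disc(K) = 4d = -644.
Since gcd(2339, -644) = 1 the prime 2339 does not ramify.
Legendre symbol by Euler's criterion: (-161/2339) ≡ (-161)^1169 ≡ 2338 (mod 2339), i.e. (-161/2339) = -1.
d is a non-residue mod p, hence 2339 remains inert in O_K.

remains prime (inert)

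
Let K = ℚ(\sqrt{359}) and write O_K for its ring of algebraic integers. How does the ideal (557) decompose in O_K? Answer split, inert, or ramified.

557 splits in O_K

359 mod 4 = 3, hence disc K = 4·359 = 1436 and O_K = ℤ[√359].
Since gcd(557, 1436) = 1 the prime 557 does not ramify.
Legendre symbol by Euler's criterion: (359/557) ≡ 359^278 ≡ 1 (mod 557), i.e. (359/557) = 1.
d is a quadratic residue mod p, hence 557 splits in O_K.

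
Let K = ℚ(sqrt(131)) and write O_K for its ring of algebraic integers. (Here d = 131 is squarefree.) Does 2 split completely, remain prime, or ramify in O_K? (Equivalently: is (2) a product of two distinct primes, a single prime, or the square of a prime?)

131 mod 4 = 3, hence disc K = 4·131 = 524 and O_K = ℤ[√131].
2 divides disc(K) = 524, so 2 ramifies.

ramified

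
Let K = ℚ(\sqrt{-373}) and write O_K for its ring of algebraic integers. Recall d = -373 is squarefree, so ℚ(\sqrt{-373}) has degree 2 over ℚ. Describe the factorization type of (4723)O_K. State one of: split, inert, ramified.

split — (4723) = 𝔭₁𝔭₂ with 𝔭₁ ≠ 𝔭₂

d = -373 ≡ 3 (mod 4), so O_K = ℤ[√-373] and disc(K) = 4d = -1492.
4723 ∤ -1492, so 4723 is unramified.
Legendre symbol by Euler's criterion: (-373/4723) ≡ (-373)^2361 ≡ 1 (mod 4723), i.e. (-373/4723) = 1.
d is a quadratic residue mod p, hence 4723 splits in O_K.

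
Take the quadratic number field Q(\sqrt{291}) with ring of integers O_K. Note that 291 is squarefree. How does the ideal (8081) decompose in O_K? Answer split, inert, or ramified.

d = 291 ≡ 3 (mod 4), so O_K = ℤ[√291] and disc(K) = 4d = 1164.
disc(K) = 1164 is not divisible by 8081; 8081 is unramified.
Compute (291/8081) via Euler: 291^((8081-1)/2) mod 8081 = 1, so (291/8081) = 1.
(291/8081) = 1, so 8081 splits.

splits completely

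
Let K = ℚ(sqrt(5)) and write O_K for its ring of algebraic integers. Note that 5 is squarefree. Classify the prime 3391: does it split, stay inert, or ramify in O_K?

split

d = 5 ≡ 1 (mod 4), so O_K = ℤ[(1+√5)/2] and disc(K) = d = 5.
3391 ∤ 5, so 3391 is unramified.
Euler's criterion: 5^1695 mod 3391 = 1. Thus (5|3391) = 1.
(5/3391) = 1, so 3391 splits.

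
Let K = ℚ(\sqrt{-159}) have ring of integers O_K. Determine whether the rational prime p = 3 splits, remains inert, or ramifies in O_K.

d = -159 ≡ 1 (mod 4), so O_K = ℤ[(1+√-159)/2] and disc(K) = d = -159.
3 divides disc(K) = -159, so 3 ramifies.

ramified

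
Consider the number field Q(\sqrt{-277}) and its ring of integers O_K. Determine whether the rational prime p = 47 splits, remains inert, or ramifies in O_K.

inert

Since -277 ≢ 1 mod 4, the ring of integers is ℤ[√-277] with discriminant 4·(-277) = -1108.
disc(K) = -1108 is not divisible by 47; 47 is unramified.
Legendre symbol by Euler's criterion: (-277/47) ≡ (-277)^23 ≡ 46 (mod 47), i.e. (-277/47) = -1.
d is a non-residue mod p, hence 47 remains inert in O_K.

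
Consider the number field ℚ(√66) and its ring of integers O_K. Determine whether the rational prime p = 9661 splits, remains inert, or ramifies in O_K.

66 mod 4 = 2, hence disc K = 4·66 = 264 and O_K = ℤ[√66].
Since gcd(9661, 264) = 1 the prime 9661 does not ramify.
Euler's criterion: 66^4830 mod 9661 = 9660. Thus (66|9661) = -1.
(66/9661) = -1, so 9661 is inert.

inert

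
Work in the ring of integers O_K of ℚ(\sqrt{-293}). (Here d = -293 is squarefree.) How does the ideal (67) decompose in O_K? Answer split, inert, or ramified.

inert

-293 mod 4 = 3, hence disc K = 4·(-293) = -1172 and O_K = ℤ[√-293].
Since gcd(67, -1172) = 1 the prime 67 does not ramify.
(-293/67) = 42^33 mod 67 = 66, giving Legendre symbol -1.
(-293/67) = -1, so 67 is inert.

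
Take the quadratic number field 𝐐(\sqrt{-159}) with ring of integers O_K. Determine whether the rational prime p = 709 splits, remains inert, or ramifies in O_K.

-159 mod 4 = 1, hence disc K = -159 and O_K = ℤ[(1+√-159)/2].
709 ∤ -159, so 709 is unramified.
(-159/709) = 550^354 mod 709 = 708, giving Legendre symbol -1.
d is a non-residue mod p, hence 709 remains inert in O_K.

p is inert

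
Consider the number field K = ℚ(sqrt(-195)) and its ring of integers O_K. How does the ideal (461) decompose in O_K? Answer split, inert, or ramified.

d = -195 ≡ 1 (mod 4), so O_K = ℤ[(1+√-195)/2] and disc(K) = d = -195.
disc(K) = -195 is not divisible by 461; 461 is unramified.
Legendre symbol by Euler's criterion: (-195/461) ≡ (-195)^230 ≡ 1 (mod 461), i.e. (-195/461) = 1.
Legendre symbol 1 ⇒ 461 is split.

split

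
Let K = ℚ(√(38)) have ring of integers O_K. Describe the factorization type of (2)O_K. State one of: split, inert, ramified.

p ramifies

38 mod 4 = 2, hence disc K = 4·38 = 152 and O_K = ℤ[√38].
Ramification test: 2 | 152. The prime 2 ramifies in K.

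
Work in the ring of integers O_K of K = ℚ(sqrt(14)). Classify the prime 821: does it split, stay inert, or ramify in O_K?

p is inert

14 mod 4 = 2, hence disc K = 4·14 = 56 and O_K = ℤ[√14].
821 ∤ 56, so 821 is unramified.
(14/821) = 14^410 mod 821 = 820, giving Legendre symbol -1.
Legendre symbol -1 ⇒ 821 is inert.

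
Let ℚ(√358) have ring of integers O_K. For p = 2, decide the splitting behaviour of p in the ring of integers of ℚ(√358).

358 mod 4 = 2, hence disc K = 4·358 = 1432 and O_K = ℤ[√358].
disc(K) = 1432 = 2·716, so p = 2 is ramified.

ramified — (2) = 𝔭²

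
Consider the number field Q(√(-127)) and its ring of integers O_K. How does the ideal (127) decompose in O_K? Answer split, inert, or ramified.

-127 mod 4 = 1, hence disc K = -127 and O_K = ℤ[(1+√-127)/2].
disc(K) = -127 = 127·(-1), so p = 127 is ramified.

ramified — (127) = 𝔭²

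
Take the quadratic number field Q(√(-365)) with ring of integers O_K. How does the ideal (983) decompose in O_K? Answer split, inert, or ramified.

983 remains inert

Since -365 ≢ 1 mod 4, the ring of integers is ℤ[√-365] with discriminant 4·(-365) = -1460.
983 ∤ -1460, so 983 is unramified.
Compute (-365/983) via Euler: 618^((983-1)/2) mod 983 = 982, so (-365/983) = -1.
d is a non-residue mod p, hence 983 remains inert in O_K.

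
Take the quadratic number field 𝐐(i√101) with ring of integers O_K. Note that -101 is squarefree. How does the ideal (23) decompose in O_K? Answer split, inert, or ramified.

d = -101 ≡ 3 (mod 4), so O_K = ℤ[√-101] and disc(K) = 4d = -404.
23 ∤ -404, so 23 is unramified.
Euler's criterion: (-101)^11 mod 23 = 22. Thus (-101|23) = -1.
(-101/23) = -1, so 23 is inert.

inert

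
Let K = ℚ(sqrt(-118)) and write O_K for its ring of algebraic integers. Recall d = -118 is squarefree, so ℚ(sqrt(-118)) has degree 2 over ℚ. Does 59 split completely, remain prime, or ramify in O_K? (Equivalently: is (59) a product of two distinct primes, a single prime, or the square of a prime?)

p ramifies

Since -118 ≢ 1 mod 4, the ring of integers is ℤ[√-118] with discriminant 4·(-118) = -472.
disc(K) = -472 = 59·(-8), so p = 59 is ramified.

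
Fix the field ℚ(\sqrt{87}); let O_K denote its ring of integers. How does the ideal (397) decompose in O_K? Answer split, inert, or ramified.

397 splits in O_K

87 mod 4 = 3, hence disc K = 4·87 = 348 and O_K = ℤ[√87].
disc(K) = 348 is not divisible by 397; 397 is unramified.
Euler's criterion: 87^198 mod 397 = 1. Thus (87|397) = 1.
(87/397) = 1, so 397 splits.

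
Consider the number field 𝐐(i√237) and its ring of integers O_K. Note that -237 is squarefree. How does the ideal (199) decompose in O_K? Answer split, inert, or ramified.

199 splits in O_K

-237 mod 4 = 3, hence disc K = 4·(-237) = -948 and O_K = ℤ[√-237].
disc(K) = -948 is not divisible by 199; 199 is unramified.
(-237/199) = 161^99 mod 199 = 1, giving Legendre symbol 1.
d is a quadratic residue mod p, hence 199 splits in O_K.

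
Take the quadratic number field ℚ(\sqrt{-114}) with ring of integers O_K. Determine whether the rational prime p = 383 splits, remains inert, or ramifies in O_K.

d = -114 ≡ 2 (mod 4), so O_K = ℤ[√-114] and disc(K) = 4d = -456.
Since gcd(383, -456) = 1 the prime 383 does not ramify.
Compute (-114/383) via Euler: 269^((383-1)/2) mod 383 = 382, so (-114/383) = -1.
d is a non-residue mod p, hence 383 remains inert in O_K.

p is inert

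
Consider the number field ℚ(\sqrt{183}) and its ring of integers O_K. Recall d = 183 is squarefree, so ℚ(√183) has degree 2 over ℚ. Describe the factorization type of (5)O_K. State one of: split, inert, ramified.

remains prime (inert)

183 mod 4 = 3, hence disc K = 4·183 = 732 and O_K = ℤ[√183].
5 ∤ 732, so 5 is unramified.
Euler's criterion: 183^2 mod 5 = 4. Thus (183|5) = -1.
(183/5) = -1, so 5 is inert.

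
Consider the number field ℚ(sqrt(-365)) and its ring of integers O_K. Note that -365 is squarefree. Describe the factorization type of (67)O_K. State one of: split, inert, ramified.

-365 mod 4 = 3, hence disc K = 4·(-365) = -1460 and O_K = ℤ[√-365].
67 ∤ -1460, so 67 is unramified.
Euler's criterion: (-365)^33 mod 67 = 1. Thus (-365|67) = 1.
(-365/67) = 1, so 67 splits.

split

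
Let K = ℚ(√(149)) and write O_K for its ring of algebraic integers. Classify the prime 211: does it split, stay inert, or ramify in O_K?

remains prime (inert)

Since 149 ≡ 1 mod 4, the ring of integers is ℤ[(1+√149)/2] with discriminant 149.
211 ∤ 149, so 211 is unramified.
Legendre symbol by Euler's criterion: (149/211) ≡ 149^105 ≡ 210 (mod 211), i.e. (149/211) = -1.
(149/211) = -1, so 211 is inert.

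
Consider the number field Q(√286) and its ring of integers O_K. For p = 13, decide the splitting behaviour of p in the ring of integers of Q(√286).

Since 286 ≢ 1 mod 4, the ring of integers is ℤ[√286] with discriminant 4·286 = 1144.
13 divides disc(K) = 1144, so 13 ramifies.

ramified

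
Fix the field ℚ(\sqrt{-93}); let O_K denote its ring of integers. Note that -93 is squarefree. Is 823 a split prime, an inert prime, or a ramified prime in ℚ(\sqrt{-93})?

823 splits in O_K

d = -93 ≡ 3 (mod 4), so O_K = ℤ[√-93] and disc(K) = 4d = -372.
disc(K) = -372 is not divisible by 823; 823 is unramified.
Compute (-93/823) via Euler: 730^((823-1)/2) mod 823 = 1, so (-93/823) = 1.
Legendre symbol 1 ⇒ 823 is split.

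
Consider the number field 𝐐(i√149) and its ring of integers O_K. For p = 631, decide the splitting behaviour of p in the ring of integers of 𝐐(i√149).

remains prime (inert)

-149 mod 4 = 3, hence disc K = 4·(-149) = -596 and O_K = ℤ[√-149].
disc(K) = -596 is not divisible by 631; 631 is unramified.
(-149/631) = 482^315 mod 631 = 630, giving Legendre symbol -1.
Legendre symbol -1 ⇒ 631 is inert.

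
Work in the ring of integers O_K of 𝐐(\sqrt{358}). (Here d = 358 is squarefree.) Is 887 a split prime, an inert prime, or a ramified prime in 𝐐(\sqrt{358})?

d = 358 ≡ 2 (mod 4), so O_K = ℤ[√358] and disc(K) = 4d = 1432.
disc(K) = 1432 is not divisible by 887; 887 is unramified.
Euler's criterion: 358^443 mod 887 = 886. Thus (358|887) = -1.
(358/887) = -1, so 887 is inert.

remains prime (inert)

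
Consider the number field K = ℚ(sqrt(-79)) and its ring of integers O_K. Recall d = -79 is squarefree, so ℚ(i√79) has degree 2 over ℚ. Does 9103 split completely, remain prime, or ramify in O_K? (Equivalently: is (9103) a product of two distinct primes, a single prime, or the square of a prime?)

p splits

-79 mod 4 = 1, hence disc K = -79 and O_K = ℤ[(1+√-79)/2].
Since gcd(9103, -79) = 1 the prime 9103 does not ramify.
(-79/9103) = 9024^4551 mod 9103 = 1, giving Legendre symbol 1.
d is a quadratic residue mod p, hence 9103 splits in O_K.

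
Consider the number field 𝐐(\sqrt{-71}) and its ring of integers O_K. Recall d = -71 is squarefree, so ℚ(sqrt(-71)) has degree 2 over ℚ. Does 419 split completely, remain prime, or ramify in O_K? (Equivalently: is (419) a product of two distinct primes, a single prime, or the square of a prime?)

p splits

-71 mod 4 = 1, hence disc K = -71 and O_K = ℤ[(1+√-71)/2].
disc(K) = -71 is not divisible by 419; 419 is unramified.
Compute (-71/419) via Euler: 348^((419-1)/2) mod 419 = 1, so (-71/419) = 1.
d is a quadratic residue mod p, hence 419 splits in O_K.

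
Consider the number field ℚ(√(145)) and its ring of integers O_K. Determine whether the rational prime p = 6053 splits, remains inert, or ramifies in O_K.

split — (6053) = 𝔭₁𝔭₂ with 𝔭₁ ≠ 𝔭₂

d = 145 ≡ 1 (mod 4), so O_K = ℤ[(1+√145)/2] and disc(K) = d = 145.
6053 ∤ 145, so 6053 is unramified.
(145/6053) = 145^3026 mod 6053 = 1, giving Legendre symbol 1.
d is a quadratic residue mod p, hence 6053 splits in O_K.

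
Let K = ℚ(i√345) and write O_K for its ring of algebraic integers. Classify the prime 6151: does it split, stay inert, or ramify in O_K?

Since -345 ≢ 1 mod 4, the ring of integers is ℤ[√-345] with discriminant 4·(-345) = -1380.
disc(K) = -1380 is not divisible by 6151; 6151 is unramified.
Compute (-345/6151) via Euler: 5806^((6151-1)/2) mod 6151 = 1, so (-345/6151) = 1.
(-345/6151) = 1, so 6151 splits.

6151 splits in O_K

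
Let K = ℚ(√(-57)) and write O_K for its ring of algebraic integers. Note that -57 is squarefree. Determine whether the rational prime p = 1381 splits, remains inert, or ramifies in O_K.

p is inert

Since -57 ≢ 1 mod 4, the ring of integers is ℤ[√-57] with discriminant 4·(-57) = -228.
1381 ∤ -228, so 1381 is unramified.
Legendre symbol by Euler's criterion: (-57/1381) ≡ (-57)^690 ≡ 1380 (mod 1381), i.e. (-57/1381) = -1.
d is a non-residue mod p, hence 1381 remains inert in O_K.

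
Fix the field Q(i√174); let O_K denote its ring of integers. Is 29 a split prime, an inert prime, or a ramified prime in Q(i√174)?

Since -174 ≢ 1 mod 4, the ring of integers is ℤ[√-174] with discriminant 4·(-174) = -696.
disc(K) = -696 = 29·(-24), so p = 29 is ramified.

29 is ramified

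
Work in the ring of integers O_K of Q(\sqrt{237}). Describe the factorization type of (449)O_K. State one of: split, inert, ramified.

237 mod 4 = 1, hence disc K = 237 and O_K = ℤ[(1+√237)/2].
Since gcd(449, 237) = 1 the prime 449 does not ramify.
Euler's criterion: 237^224 mod 449 = 1. Thus (237|449) = 1.
(237/449) = 1, so 449 splits.

p splits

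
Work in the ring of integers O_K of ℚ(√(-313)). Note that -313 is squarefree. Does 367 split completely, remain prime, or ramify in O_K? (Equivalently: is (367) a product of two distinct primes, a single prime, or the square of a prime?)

367 remains inert

-313 mod 4 = 3, hence disc K = 4·(-313) = -1252 and O_K = ℤ[√-313].
367 ∤ -1252, so 367 is unramified.
(-313/367) = 54^183 mod 367 = 366, giving Legendre symbol -1.
Legendre symbol -1 ⇒ 367 is inert.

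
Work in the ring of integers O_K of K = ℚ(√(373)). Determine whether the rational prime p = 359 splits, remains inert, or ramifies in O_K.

inert

d = 373 ≡ 1 (mod 4), so O_K = ℤ[(1+√373)/2] and disc(K) = d = 373.
359 ∤ 373, so 359 is unramified.
Legendre symbol by Euler's criterion: (373/359) ≡ 373^179 ≡ 358 (mod 359), i.e. (373/359) = -1.
(373/359) = -1, so 359 is inert.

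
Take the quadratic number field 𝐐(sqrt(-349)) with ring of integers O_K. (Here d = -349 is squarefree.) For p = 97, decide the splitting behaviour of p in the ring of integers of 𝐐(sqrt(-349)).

p is inert

d = -349 ≡ 3 (mod 4), so O_K = ℤ[√-349] and disc(K) = 4d = -1396.
97 ∤ -1396, so 97 is unramified.
Legendre symbol by Euler's criterion: (-349/97) ≡ (-349)^48 ≡ 96 (mod 97), i.e. (-349/97) = -1.
(-349/97) = -1, so 97 is inert.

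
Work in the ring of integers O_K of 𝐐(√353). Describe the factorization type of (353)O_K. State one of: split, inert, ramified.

Since 353 ≡ 1 mod 4, the ring of integers is ℤ[(1+√353)/2] with discriminant 353.
353 divides disc(K) = 353, so 353 ramifies.

ramified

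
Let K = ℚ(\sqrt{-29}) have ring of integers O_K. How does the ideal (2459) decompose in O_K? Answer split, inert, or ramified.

remains prime (inert)

d = -29 ≡ 3 (mod 4), so O_K = ℤ[√-29] and disc(K) = 4d = -116.
disc(K) = -116 is not divisible by 2459; 2459 is unramified.
Euler's criterion: (-29)^1229 mod 2459 = 2458. Thus (-29|2459) = -1.
d is a non-residue mod p, hence 2459 remains inert in O_K.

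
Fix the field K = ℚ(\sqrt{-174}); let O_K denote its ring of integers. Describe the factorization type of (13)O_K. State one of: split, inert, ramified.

-174 mod 4 = 2, hence disc K = 4·(-174) = -696 and O_K = ℤ[√-174].
13 ∤ -696, so 13 is unramified.
Legendre symbol by Euler's criterion: (-174/13) ≡ (-174)^6 ≡ 12 (mod 13), i.e. (-174/13) = -1.
Legendre symbol -1 ⇒ 13 is inert.

p is inert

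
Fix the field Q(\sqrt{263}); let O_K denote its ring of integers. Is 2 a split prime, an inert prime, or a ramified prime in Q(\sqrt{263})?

Since 263 ≢ 1 mod 4, the ring of integers is ℤ[√263] with discriminant 4·263 = 1052.
Ramification test: 2 | 1052. The prime 2 ramifies in K.

ramified — (2) = 𝔭²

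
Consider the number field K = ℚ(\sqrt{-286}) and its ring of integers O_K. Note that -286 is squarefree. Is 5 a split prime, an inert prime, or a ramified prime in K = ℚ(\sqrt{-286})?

p splits

d = -286 ≡ 2 (mod 4), so O_K = ℤ[√-286] and disc(K) = 4d = -1144.
Since gcd(5, -1144) = 1 the prime 5 does not ramify.
Legendre symbol by Euler's criterion: (-286/5) ≡ (-286)^2 ≡ 1 (mod 5), i.e. (-286/5) = 1.
Legendre symbol 1 ⇒ 5 is split.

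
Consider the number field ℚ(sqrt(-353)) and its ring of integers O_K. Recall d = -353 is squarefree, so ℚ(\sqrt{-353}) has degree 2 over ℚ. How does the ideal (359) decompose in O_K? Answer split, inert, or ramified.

d = -353 ≡ 3 (mod 4), so O_K = ℤ[√-353] and disc(K) = 4d = -1412.
Since gcd(359, -1412) = 1 the prime 359 does not ramify.
(-353/359) = 6^179 mod 359 = 1, giving Legendre symbol 1.
(-353/359) = 1, so 359 splits.

359 splits in O_K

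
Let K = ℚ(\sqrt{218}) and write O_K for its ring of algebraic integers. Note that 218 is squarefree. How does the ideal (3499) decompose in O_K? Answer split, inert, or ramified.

Since 218 ≢ 1 mod 4, the ring of integers is ℤ[√218] with discriminant 4·218 = 872.
3499 ∤ 872, so 3499 is unramified.
Legendre symbol by Euler's criterion: (218/3499) ≡ 218^1749 ≡ 1 (mod 3499), i.e. (218/3499) = 1.
Legendre symbol 1 ⇒ 3499 is split.

p splits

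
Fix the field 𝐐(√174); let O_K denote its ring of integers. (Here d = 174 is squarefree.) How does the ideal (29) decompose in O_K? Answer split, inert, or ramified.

d = 174 ≡ 2 (mod 4), so O_K = ℤ[√174] and disc(K) = 4d = 696.
disc(K) = 696 = 29·24, so p = 29 is ramified.

ramified — (29) = 𝔭²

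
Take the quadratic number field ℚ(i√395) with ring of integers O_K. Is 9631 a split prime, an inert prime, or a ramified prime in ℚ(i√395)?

-395 mod 4 = 1, hence disc K = -395 and O_K = ℤ[(1+√-395)/2].
disc(K) = -395 is not divisible by 9631; 9631 is unramified.
Legendre symbol by Euler's criterion: (-395/9631) ≡ (-395)^4815 ≡ 1 (mod 9631), i.e. (-395/9631) = 1.
(-395/9631) = 1, so 9631 splits.

split — (9631) = 𝔭₁𝔭₂ with 𝔭₁ ≠ 𝔭₂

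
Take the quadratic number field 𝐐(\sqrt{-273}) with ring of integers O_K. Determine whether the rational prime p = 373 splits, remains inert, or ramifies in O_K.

splits completely

-273 mod 4 = 3, hence disc K = 4·(-273) = -1092 and O_K = ℤ[√-273].
disc(K) = -1092 is not divisible by 373; 373 is unramified.
Compute (-273/373) via Euler: 100^((373-1)/2) mod 373 = 1, so (-273/373) = 1.
Legendre symbol 1 ⇒ 373 is split.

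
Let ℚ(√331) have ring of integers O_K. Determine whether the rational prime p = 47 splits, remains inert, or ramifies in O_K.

d = 331 ≡ 3 (mod 4), so O_K = ℤ[√331] and disc(K) = 4d = 1324.
47 ∤ 1324, so 47 is unramified.
Legendre symbol by Euler's criterion: (331/47) ≡ 331^23 ≡ 1 (mod 47), i.e. (331/47) = 1.
(331/47) = 1, so 47 splits.

p splits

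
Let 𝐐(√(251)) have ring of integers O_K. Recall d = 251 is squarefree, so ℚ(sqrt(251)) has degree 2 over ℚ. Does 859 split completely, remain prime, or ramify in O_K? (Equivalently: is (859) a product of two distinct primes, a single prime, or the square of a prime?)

Since 251 ≢ 1 mod 4, the ring of integers is ℤ[√251] with discriminant 4·251 = 1004.
disc(K) = 1004 is not divisible by 859; 859 is unramified.
(251/859) = 251^429 mod 859 = 858, giving Legendre symbol -1.
d is a non-residue mod p, hence 859 remains inert in O_K.

859 remains inert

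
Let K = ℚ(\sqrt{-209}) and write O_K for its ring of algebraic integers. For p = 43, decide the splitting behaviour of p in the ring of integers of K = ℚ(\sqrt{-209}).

p splits

-209 mod 4 = 3, hence disc K = 4·(-209) = -836 and O_K = ℤ[√-209].
43 ∤ -836, so 43 is unramified.
Legendre symbol by Euler's criterion: (-209/43) ≡ (-209)^21 ≡ 1 (mod 43), i.e. (-209/43) = 1.
Legendre symbol 1 ⇒ 43 is split.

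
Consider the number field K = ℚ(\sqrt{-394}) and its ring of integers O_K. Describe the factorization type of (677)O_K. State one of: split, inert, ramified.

-394 mod 4 = 2, hence disc K = 4·(-394) = -1576 and O_K = ℤ[√-394].
Since gcd(677, -1576) = 1 the prime 677 does not ramify.
Legendre symbol by Euler's criterion: (-394/677) ≡ (-394)^338 ≡ 1 (mod 677), i.e. (-394/677) = 1.
d is a quadratic residue mod p, hence 677 splits in O_K.

split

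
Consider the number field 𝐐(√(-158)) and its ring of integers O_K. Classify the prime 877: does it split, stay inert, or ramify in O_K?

p is inert

Since -158 ≢ 1 mod 4, the ring of integers is ℤ[√-158] with discriminant 4·(-158) = -632.
877 ∤ -632, so 877 is unramified.
Compute (-158/877) via Euler: 719^((877-1)/2) mod 877 = 876, so (-158/877) = -1.
d is a non-residue mod p, hence 877 remains inert in O_K.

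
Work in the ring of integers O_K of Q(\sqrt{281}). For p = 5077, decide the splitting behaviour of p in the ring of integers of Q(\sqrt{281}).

281 mod 4 = 1, hence disc K = 281 and O_K = ℤ[(1+√281)/2].
5077 ∤ 281, so 5077 is unramified.
Compute (281/5077) via Euler: 281^((5077-1)/2) mod 5077 = 5076, so (281/5077) = -1.
(281/5077) = -1, so 5077 is inert.

5077 remains inert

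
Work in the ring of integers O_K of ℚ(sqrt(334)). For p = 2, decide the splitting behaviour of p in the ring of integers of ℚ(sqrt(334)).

ramified — (2) = 𝔭²

d = 334 ≡ 2 (mod 4), so O_K = ℤ[√334] and disc(K) = 4d = 1336.
2 divides disc(K) = 1336, so 2 ramifies.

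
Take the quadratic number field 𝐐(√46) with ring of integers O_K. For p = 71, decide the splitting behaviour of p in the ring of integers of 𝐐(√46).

Since 46 ≢ 1 mod 4, the ring of integers is ℤ[√46] with discriminant 4·46 = 184.
disc(K) = 184 is not divisible by 71; 71 is unramified.
Compute (46/71) via Euler: 46^((71-1)/2) mod 71 = 70, so (46/71) = -1.
Legendre symbol -1 ⇒ 71 is inert.

p is inert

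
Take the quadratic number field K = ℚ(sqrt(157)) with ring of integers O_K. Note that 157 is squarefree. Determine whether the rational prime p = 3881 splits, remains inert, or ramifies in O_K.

p splits

Since 157 ≡ 1 mod 4, the ring of integers is ℤ[(1+√157)/2] with discriminant 157.
disc(K) = 157 is not divisible by 3881; 3881 is unramified.
Compute (157/3881) via Euler: 157^((3881-1)/2) mod 3881 = 1, so (157/3881) = 1.
Legendre symbol 1 ⇒ 3881 is split.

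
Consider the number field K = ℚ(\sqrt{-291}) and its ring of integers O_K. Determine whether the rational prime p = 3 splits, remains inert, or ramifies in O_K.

d = -291 ≡ 1 (mod 4), so O_K = ℤ[(1+√-291)/2] and disc(K) = d = -291.
disc(K) = -291 = 3·(-97), so p = 3 is ramified.

p ramifies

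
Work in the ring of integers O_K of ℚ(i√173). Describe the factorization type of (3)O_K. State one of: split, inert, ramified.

splits completely

-173 mod 4 = 3, hence disc K = 4·(-173) = -692 and O_K = ℤ[√-173].
disc(K) = -692 is not divisible by 3; 3 is unramified.
Euler's criterion: (-173)^1 mod 3 = 1. Thus (-173|3) = 1.
(-173/3) = 1, so 3 splits.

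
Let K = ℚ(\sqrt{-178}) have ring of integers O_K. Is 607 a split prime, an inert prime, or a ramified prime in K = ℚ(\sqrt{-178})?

607 remains inert

-178 mod 4 = 2, hence disc K = 4·(-178) = -712 and O_K = ℤ[√-178].
disc(K) = -712 is not divisible by 607; 607 is unramified.
Compute (-178/607) via Euler: 429^((607-1)/2) mod 607 = 606, so (-178/607) = -1.
(-178/607) = -1, so 607 is inert.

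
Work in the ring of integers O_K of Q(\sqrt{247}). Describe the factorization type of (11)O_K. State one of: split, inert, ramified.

d = 247 ≡ 3 (mod 4), so O_K = ℤ[√247] and disc(K) = 4d = 988.
11 ∤ 988, so 11 is unramified.
Euler's criterion: 247^5 mod 11 = 1. Thus (247|11) = 1.
Legendre symbol 1 ⇒ 11 is split.

splits completely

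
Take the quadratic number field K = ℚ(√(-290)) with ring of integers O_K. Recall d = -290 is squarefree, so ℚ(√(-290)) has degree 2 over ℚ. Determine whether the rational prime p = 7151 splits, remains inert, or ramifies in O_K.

splits completely

Since -290 ≢ 1 mod 4, the ring of integers is ℤ[√-290] with discriminant 4·(-290) = -1160.
7151 ∤ -1160, so 7151 is unramified.
Compute (-290/7151) via Euler: 6861^((7151-1)/2) mod 7151 = 1, so (-290/7151) = 1.
(-290/7151) = 1, so 7151 splits.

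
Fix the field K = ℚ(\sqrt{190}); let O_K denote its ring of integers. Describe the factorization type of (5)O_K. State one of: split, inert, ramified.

5 is ramified

Since 190 ≢ 1 mod 4, the ring of integers is ℤ[√190] with discriminant 4·190 = 760.
disc(K) = 760 = 5·152, so p = 5 is ramified.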